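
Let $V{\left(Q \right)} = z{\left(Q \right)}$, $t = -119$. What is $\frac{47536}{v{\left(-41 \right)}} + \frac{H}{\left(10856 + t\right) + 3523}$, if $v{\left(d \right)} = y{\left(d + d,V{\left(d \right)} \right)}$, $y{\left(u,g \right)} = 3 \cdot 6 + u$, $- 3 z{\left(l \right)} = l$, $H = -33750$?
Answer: $- \frac{2125073}{2852} \approx -745.12$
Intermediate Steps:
$z{\left(l \right)} = - \frac{l}{3}$
$V{\left(Q \right)} = - \frac{Q}{3}$
$y{\left(u,g \right)} = 18 + u$
$v{\left(d \right)} = 18 + 2 d$ ($v{\left(d \right)} = 18 + \left(d + d\right) = 18 + 2 d$)
$\frac{47536}{v{\left(-41 \right)}} + \frac{H}{\left(10856 + t\right) + 3523} = \frac{47536}{18 + 2 \left(-41\right)} - \frac{33750}{\left(10856 - 119\right) + 3523} = \frac{47536}{18 - 82} - \frac{33750}{10737 + 3523} = \frac{47536}{-64} - \frac{33750}{14260} = 47536 \left(- \frac{1}{64}\right) - \frac{3375}{1426} = - \frac{2971}{4} - \frac{3375}{1426} = - \frac{2125073}{2852}$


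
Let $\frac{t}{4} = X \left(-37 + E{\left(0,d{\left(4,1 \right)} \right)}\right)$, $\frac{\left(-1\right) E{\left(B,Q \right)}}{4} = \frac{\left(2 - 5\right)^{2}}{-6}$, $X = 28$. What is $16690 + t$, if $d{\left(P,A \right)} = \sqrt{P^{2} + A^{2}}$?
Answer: $13218$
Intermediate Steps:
$d{\left(P,A \right)} = \sqrt{A^{2} + P^{2}}$
$E{\left(B,Q \right)} = 6$ ($E{\left(B,Q \right)} = - 4 \frac{\left(2 - 5\right)^{2}}{-6} = - 4 \left(-3\right)^{2} \left(- \frac{1}{6}\right) = - 4 \cdot 9 \left(- \frac{1}{6}\right) = \left(-4\right) \left(- \frac{3}{2}\right) = 6$)
$t = -3472$ ($t = 4 \cdot 28 \left(-37 + 6\right) = 4 \cdot 28 \left(-31\right) = 4 \left(-868\right) = -3472$)
$16690 + t = 16690 - 3472 = 13218$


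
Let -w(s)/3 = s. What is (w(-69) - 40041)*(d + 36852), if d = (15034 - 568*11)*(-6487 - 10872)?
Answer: 6073861312548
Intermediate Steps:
w(s) = -3*s
d = -152516174 (d = (15034 - 6248)*(-17359) = 8786*(-17359) = -152516174)
(w(-69) - 40041)*(d + 36852) = (-3*(-69) - 40041)*(-152516174 + 36852) = (207 - 40041)*(-152479322) = -39834*(-152479322) = 6073861312548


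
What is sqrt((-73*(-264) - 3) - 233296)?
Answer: I*sqrt(214027) ≈ 462.63*I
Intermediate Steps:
sqrt((-73*(-264) - 3) - 233296) = sqrt((19272 - 3) - 233296) = sqrt(19269 - 233296) = sqrt(-214027) = I*sqrt(214027)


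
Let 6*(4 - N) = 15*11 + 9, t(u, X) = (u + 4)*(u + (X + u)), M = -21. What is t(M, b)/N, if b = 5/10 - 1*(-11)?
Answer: -1037/50 ≈ -20.740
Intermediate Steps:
b = 23/2 (b = 5*(1/10) + 11 = 1/2 + 11 = 23/2 ≈ 11.500)
t(u, X) = (4 + u)*(X + 2*u)
N = -25 (N = 4 - (15*11 + 9)/6 = 4 - (165 + 9)/6 = 4 - 1/6*174 = 4 - 29 = -25)
t(M, b)/N = (2*(-21)**2 + 4*(23/2) + 8*(-21) + (23/2)*(-21))/(-25) = (2*441 + 46 - 168 - 483/2)*(-1/25) = (882 + 46 - 168 - 483/2)*(-1/25) = (1037/2)*(-1/25) = -1037/50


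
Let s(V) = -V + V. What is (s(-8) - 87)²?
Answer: 7569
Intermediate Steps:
s(V) = 0
(s(-8) - 87)² = (0 - 87)² = (-87)² = 7569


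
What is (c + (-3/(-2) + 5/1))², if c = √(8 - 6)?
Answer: 177/4 + 13*√2 ≈ 62.635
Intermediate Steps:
c = √2 ≈ 1.4142
(c + (-3/(-2) + 5/1))² = (√2 + (-3/(-2) + 5/1))² = (√2 + (-3*(-½) + 5*1))² = (√2 + (3/2 + 5))² = (√2 + 13/2)² = (13/2 + √2)²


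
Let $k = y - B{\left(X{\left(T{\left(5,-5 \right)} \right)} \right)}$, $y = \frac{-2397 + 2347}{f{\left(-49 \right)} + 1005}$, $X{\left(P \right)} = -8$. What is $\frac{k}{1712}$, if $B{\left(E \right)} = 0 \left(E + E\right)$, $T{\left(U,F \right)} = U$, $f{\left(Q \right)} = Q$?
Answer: $- \frac{25}{818336} \approx -3.055 \cdot 10^{-5}$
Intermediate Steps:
$B{\left(E \right)} = 0$ ($B{\left(E \right)} = 0 \cdot 2 E = 0$)
$y = - \frac{25}{478}$ ($y = \frac{-2397 + 2347}{-49 + 1005} = - \frac{50}{956} = \left(-50\right) \frac{1}{956} = - \frac{25}{478} \approx -0.052301$)
$k = - \frac{25}{478}$ ($k = - \frac{25}{478} - 0 = - \frac{25}{478} + 0 = - \frac{25}{478} \approx -0.052301$)
$\frac{k}{1712} = - \frac{25}{478 \cdot 1712} = \left(- \frac{25}{478}\right) \frac{1}{1712} = - \frac{25}{818336}$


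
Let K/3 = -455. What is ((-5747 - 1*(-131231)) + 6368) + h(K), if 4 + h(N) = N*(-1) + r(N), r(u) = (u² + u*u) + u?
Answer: 3858298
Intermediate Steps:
r(u) = u + 2*u² (r(u) = (u² + u²) + u = 2*u² + u = u + 2*u²)
K = -1365 (K = 3*(-455) = -1365)
h(N) = -4 - N + N*(1 + 2*N) (h(N) = -4 + (N*(-1) + N*(1 + 2*N)) = -4 + (-N + N*(1 + 2*N)) = -4 - N + N*(1 + 2*N))
((-5747 - 1*(-131231)) + 6368) + h(K) = ((-5747 - 1*(-131231)) + 6368) + (-4 + 2*(-1365)²) = ((-5747 + 131231) + 6368) + (-4 + 2*1863225) = (125484 + 6368) + (-4 + 3726450) = 131852 + 3726446 = 3858298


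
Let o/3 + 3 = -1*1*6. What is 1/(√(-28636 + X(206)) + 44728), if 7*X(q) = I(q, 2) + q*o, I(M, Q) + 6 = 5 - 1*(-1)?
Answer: 156548/7002181951 - I*√1442098/14004363902 ≈ 2.2357e-5 - 8.575e-8*I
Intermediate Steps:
I(M, Q) = 0 (I(M, Q) = -6 + (5 - 1*(-1)) = -6 + (5 + 1) = -6 + 6 = 0)
o = -27 (o = -9 + 3*(-1*1*6) = -9 + 3*(-1*6) = -9 + 3*(-6) = -9 - 18 = -27)
X(q) = -27*q/7 (X(q) = (0 + q*(-27))/7 = (0 - 27*q)/7 = (-27*q)/7 = -27*q/7)
1/(√(-28636 + X(206)) + 44728) = 1/(√(-28636 - 27/7*206) + 44728) = 1/(√(-28636 - 5562/7) + 44728) = 1/(√(-206014/7) + 44728) = 1/(I*√1442098/7 + 44728) = 1/(44728 + I*√1442098/7)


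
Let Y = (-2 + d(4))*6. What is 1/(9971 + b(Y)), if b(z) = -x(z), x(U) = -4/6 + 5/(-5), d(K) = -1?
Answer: 3/29918 ≈ 0.00010027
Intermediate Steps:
x(U) = -5/3 (x(U) = -4*⅙ + 5*(-⅕) = -⅔ - 1 = -5/3)
Y = -18 (Y = (-2 - 1)*6 = -3*6 = -18)
b(z) = 5/3 (b(z) = -1*(-5/3) = 5/3)
1/(9971 + b(Y)) = 1/(9971 + 5/3) = 1/(29918/3) = 3/29918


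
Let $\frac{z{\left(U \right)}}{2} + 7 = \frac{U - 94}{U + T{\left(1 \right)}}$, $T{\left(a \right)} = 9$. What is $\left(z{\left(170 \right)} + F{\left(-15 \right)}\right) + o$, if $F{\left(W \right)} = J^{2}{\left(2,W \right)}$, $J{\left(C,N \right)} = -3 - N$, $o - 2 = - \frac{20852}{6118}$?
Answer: $\frac{70876766}{547561} \approx 129.44$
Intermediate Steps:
$o = - \frac{4308}{3059}$ ($o = 2 - \frac{20852}{6118} = 2 - \frac{10426}{3059} = - \frac{4308}{3059} \approx -1.4083$)
$z{\left(U \right)} = -14 + \frac{2 \left(-94 + U\right)}{9 + U}$ ($z{\left(U \right)} = -14 + 2 \frac{U - 94}{U + 9} = -14 + 2 \frac{-94 + U}{9 + U} = -14 + \frac{2 \left(-94 + U\right)}{9 + U}$)
$F{\left(W \right)} = \left(-3 - W\right)^{2}$
$\left(z{\left(170 \right)} + F{\left(-15 \right)}\right) + o = \left(\frac{2 \left(-157 - 1020\right)}{9 + 170} + \left(3 - 15\right)^{2}\right) - \frac{4308}{3059} = \left(\frac{2 \left(-157 - 1020\right)}{179} + \left(-12\right)^{2}\right) - \frac{4308}{3059} = \left(2 \cdot \frac{1}{179} \left(-1177\right) + 144\right) - \frac{4308}{3059} = \left(- \frac{2354}{179} + 144\right) - \frac{4308}{3059} = \frac{23422}{179} - \frac{4308}{3059} = \frac{70876766}{547561}$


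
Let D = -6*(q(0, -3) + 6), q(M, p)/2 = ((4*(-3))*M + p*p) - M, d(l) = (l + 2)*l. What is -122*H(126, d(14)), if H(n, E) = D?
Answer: 17568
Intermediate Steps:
d(l) = l*(2 + l) (d(l) = (2 + l)*l = l*(2 + l))
q(M, p) = -26*M + 2*p² (q(M, p) = 2*(((4*(-3))*M + p*p) - M) = 2*((-12*M + p²) - M) = 2*((p² - 12*M) - M) = 2*(p² - 13*M) = -26*M + 2*p²)
D = -144 (D = -6*((-26*0 + 2*(-3)²) + 6) = -6*((0 + 2*9) + 6) = -6*((0 + 18) + 6) = -6*(18 + 6) = -6*24 = -144)
H(n, E) = -144
-122*H(126, d(14)) = -122*(-144) = 17568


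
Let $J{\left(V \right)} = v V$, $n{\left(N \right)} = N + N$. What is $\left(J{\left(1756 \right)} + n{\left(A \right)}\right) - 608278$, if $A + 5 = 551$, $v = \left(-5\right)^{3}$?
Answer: $-826686$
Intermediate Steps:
$v = -125$
$A = 546$ ($A = -5 + 551 = 546$)
$n{\left(N \right)} = 2 N$
$J{\left(V \right)} = - 125 V$
$\left(J{\left(1756 \right)} + n{\left(A \right)}\right) - 608278 = \left(\left(-125\right) 1756 + 2 \cdot 546\right) - 608278 = \left(-219500 + 1092\right) - 608278 = -218408 - 608278 = -826686$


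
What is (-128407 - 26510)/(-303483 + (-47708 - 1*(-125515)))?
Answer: 154917/225676 ≈ 0.68646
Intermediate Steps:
(-128407 - 26510)/(-303483 + (-47708 - 1*(-125515))) = -154917/(-303483 + (-47708 + 125515)) = -154917/(-303483 + 77807) = -154917/(-225676) = -154917*(-1/225676) = 154917/225676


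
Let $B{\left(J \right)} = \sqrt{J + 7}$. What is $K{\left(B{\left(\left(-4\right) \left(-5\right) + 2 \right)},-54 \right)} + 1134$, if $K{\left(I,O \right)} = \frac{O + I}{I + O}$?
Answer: $1135$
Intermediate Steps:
$B{\left(J \right)} = \sqrt{7 + J}$
$K{\left(I,O \right)} = 1$ ($K{\left(I,O \right)} = \frac{I + O}{I + O} = 1$)
$K{\left(B{\left(\left(-4\right) \left(-5\right) + 2 \right)},-54 \right)} + 1134 = 1 + 1134 = 1135$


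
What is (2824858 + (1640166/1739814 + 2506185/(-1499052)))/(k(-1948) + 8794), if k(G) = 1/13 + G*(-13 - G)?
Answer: -5320921797641503781/7083467124617716132 ≈ -0.75117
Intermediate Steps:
k(G) = 1/13 + G*(-13 - G)
(2824858 + (1640166/1739814 + 2506185/(-1499052)))/(k(-1948) + 8794) = (2824858 + (1640166/1739814 + 2506185/(-1499052)))/((1/13 - 1*(-1948)**2 - 13*(-1948)) + 8794) = (2824858 + (1640166*(1/1739814) + 2506185*(-1/1499052)))/((1/13 - 1*3794704 + 25324) + 8794) = (2824858 + (273361/289969 - 835395/499684))/((1/13 - 3794704 + 25324) + 8794) = (2824858 - 105644534831/144892869796)/(-49001939/13 + 8794) = 409301676741654137/(144892869796*(-48887617/13)) = (409301676741654137/144892869796)*(-13/48887617) = -5320921797641503781/7083467124617716132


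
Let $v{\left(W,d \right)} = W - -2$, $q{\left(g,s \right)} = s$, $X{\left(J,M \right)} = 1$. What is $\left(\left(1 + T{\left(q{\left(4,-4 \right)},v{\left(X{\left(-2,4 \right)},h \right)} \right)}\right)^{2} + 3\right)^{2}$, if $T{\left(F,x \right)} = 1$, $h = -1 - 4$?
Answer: $49$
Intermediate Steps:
$h = -5$
$v{\left(W,d \right)} = 2 + W$ ($v{\left(W,d \right)} = W + 2 = 2 + W$)
$\left(\left(1 + T{\left(q{\left(4,-4 \right)},v{\left(X{\left(-2,4 \right)},h \right)} \right)}\right)^{2} + 3\right)^{2} = \left(\left(1 + 1\right)^{2} + 3\right)^{2} = \left(2^{2} + 3\right)^{2} = \left(4 + 3\right)^{2} = 7^{2} = 49$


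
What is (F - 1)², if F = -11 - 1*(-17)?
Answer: 25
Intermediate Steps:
F = 6 (F = -11 + 17 = 6)
(F - 1)² = (6 - 1)² = 5² = 25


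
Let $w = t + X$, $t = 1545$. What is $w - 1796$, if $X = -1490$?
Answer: $-1741$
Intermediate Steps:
$w = 55$ ($w = 1545 - 1490 = 55$)
$w - 1796 = 55 - 1796 = -1741$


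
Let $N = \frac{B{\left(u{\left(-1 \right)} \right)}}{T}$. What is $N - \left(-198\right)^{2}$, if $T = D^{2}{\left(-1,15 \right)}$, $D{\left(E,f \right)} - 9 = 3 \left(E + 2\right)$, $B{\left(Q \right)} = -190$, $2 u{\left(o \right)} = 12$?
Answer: $- \frac{2822783}{72} \approx -39205.0$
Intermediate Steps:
$u{\left(o \right)} = 6$ ($u{\left(o \right)} = \frac{1}{2} \cdot 12 = 6$)
$D{\left(E,f \right)} = 15 + 3 E$ ($D{\left(E,f \right)} = 9 + 3 \left(E + 2\right) = 9 + 3 \left(2 + E\right) = 9 + \left(6 + 3 E\right) = 15 + 3 E$)
$T = 144$ ($T = \left(15 + 3 \left(-1\right)\right)^{2} = \left(15 - 3\right)^{2} = 12^{2} = 144$)
$N = - \frac{95}{72}$ ($N = - \frac{190}{144} = \left(-190\right) \frac{1}{144} = - \frac{95}{72} \approx -1.3194$)
$N - \left(-198\right)^{2} = - \frac{95}{72} - \left(-198\right)^{2} = - \frac{95}{72} - 39204 = - \frac{2822783}{72}$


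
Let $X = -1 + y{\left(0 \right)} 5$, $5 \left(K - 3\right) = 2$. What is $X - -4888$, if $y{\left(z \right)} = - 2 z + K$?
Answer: $4904$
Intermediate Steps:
$K = \frac{17}{5}$ ($K = 3 + \frac{1}{5} \cdot 2 = 3 + \frac{2}{5} = \frac{17}{5} \approx 3.4$)
$y{\left(z \right)} = \frac{17}{5} - 2 z$ ($y{\left(z \right)} = - 2 z + \frac{17}{5} = \frac{17}{5} - 2 z$)
$X = 16$ ($X = -1 + \left(\frac{17}{5} - 0\right) 5 = -1 + \left(\frac{17}{5} + 0\right) 5 = -1 + \frac{17}{5} \cdot 5 = -1 + 17 = 16$)
$X - -4888 = 16 - -4888 = 16 + 4888 = 4904$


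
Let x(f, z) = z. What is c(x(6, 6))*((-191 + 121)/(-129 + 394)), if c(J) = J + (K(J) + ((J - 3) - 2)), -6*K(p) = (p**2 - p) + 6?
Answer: -14/53 ≈ -0.26415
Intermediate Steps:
K(p) = -1 - p**2/6 + p/6 (K(p) = -((p**2 - p) + 6)/6 = -(6 + p**2 - p)/6 = -1 - p**2/6 + p/6)
c(J) = -6 - J**2/6 + 13*J/6 (c(J) = J + ((-1 - J**2/6 + J/6) + ((J - 3) - 2)) = J + ((-1 - J**2/6 + J/6) + ((-3 + J) - 2)) = J + ((-1 - J**2/6 + J/6) + (-5 + J)) = J + (-6 - J**2/6 + 7*J/6) = -6 - J**2/6 + 13*J/6)
c(x(6, 6))*((-191 + 121)/(-129 + 394)) = (-6 - 1/6*6**2 + (13/6)*6)*((-191 + 121)/(-129 + 394)) = (-6 - 1/6*36 + 13)*(-70/265) = (-6 - 6 + 13)*(-70*1/265) = 1*(-14/53) = -14/53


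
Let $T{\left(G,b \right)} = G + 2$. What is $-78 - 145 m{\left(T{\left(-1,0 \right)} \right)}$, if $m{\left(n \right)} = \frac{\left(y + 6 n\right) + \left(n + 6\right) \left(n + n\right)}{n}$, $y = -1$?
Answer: $-2833$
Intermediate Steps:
$T{\left(G,b \right)} = 2 + G$
$m{\left(n \right)} = \frac{-1 + 6 n + 2 n \left(6 + n\right)}{n}$ ($m{\left(n \right)} = \frac{\left(-1 + 6 n\right) + \left(n + 6\right) \left(n + n\right)}{n} = \frac{\left(-1 + 6 n\right) + \left(6 + n\right) 2 n}{n} = \frac{\left(-1 + 6 n\right) + 2 n \left(6 + n\right)}{n} = \frac{-1 + 6 n + 2 n \left(6 + n\right)}{n}$)
$-78 - 145 m{\left(T{\left(-1,0 \right)} \right)} = -78 - 145 \left(18 - \frac{1}{2 - 1} + 2 \left(2 - 1\right)\right) = -78 - 145 \left(18 - 1^{-1} + 2 \cdot 1\right) = -78 - 145 \left(18 - 1 + 2\right) = -78 - 2755 = -2833$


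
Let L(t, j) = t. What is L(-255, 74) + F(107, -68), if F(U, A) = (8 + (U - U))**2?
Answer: -191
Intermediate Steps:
F(U, A) = 64 (F(U, A) = (8 + 0)**2 = 8**2 = 64)
L(-255, 74) + F(107, -68) = -255 + 64 = -191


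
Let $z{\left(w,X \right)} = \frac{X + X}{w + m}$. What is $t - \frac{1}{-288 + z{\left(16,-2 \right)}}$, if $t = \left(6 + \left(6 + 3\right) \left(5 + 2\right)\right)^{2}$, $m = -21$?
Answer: $\frac{6836801}{1436} \approx 4761.0$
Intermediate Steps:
$z{\left(w,X \right)} = \frac{2 X}{-21 + w}$ ($z{\left(w,X \right)} = \frac{X + X}{w - 21} = \frac{2 X}{-21 + w}$)
$t = 4761$ ($t = \left(6 + 9 \cdot 7\right)^{2} = \left(6 + 63\right)^{2} = 69^{2} = 4761$)
$t - \frac{1}{-288 + z{\left(16,-2 \right)}} = 4761 - \frac{1}{-288 + 2 \left(-2\right) \frac{1}{-21 + 16}} = 4761 - \frac{1}{-288 + 2 \left(-2\right) \frac{1}{-5}} = 4761 - \frac{1}{-288 + 2 \left(-2\right) \left(- \frac{1}{5}\right)} = 4761 - \frac{1}{-288 + \frac{4}{5}} = 4761 - \frac{1}{- \frac{1436}{5}} = 4761 - - \frac{5}{1436} = 4761 + \frac{5}{1436} = \frac{6836801}{1436}$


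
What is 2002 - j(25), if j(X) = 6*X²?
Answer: -1748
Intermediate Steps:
2002 - j(25) = 2002 - 6*25² = 2002 - 6*625 = 2002 - 1*3750 = 2002 - 3750 = -1748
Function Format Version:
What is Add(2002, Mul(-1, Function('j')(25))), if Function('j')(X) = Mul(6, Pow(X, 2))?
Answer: -1748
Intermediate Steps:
Add(2002, Mul(-1, Function('j')(25))) = Add(2002, Mul(-1, Mul(6, Pow(25, 2)))) = Add(2002, Mul(-1, Mul(6, 625))) = Add(2002, Mul(-1, 3750)) = Add(2002, -3750) = -1748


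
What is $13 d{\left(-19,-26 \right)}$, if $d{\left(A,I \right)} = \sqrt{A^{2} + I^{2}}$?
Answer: $13 \sqrt{1037} \approx 418.63$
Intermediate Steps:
$13 d{\left(-19,-26 \right)} = 13 \sqrt{\left(-19\right)^{2} + \left(-26\right)^{2}} = 13 \sqrt{361 + 676} = 13 \sqrt{1037}$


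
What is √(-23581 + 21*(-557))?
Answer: I*√35278 ≈ 187.82*I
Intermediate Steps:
√(-23581 + 21*(-557)) = √(-23581 - 11697) = √(-35278) = I*√35278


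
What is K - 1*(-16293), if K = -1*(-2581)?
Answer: 18874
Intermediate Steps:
K = 2581
K - 1*(-16293) = 2581 - 1*(-16293) = 2581 + 16293 = 18874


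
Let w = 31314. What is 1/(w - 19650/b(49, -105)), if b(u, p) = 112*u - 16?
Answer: 912/28555093 ≈ 3.1938e-5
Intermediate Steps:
b(u, p) = -16 + 112*u
1/(w - 19650/b(49, -105)) = 1/(31314 - 19650/(-16 + 112*49)) = 1/(31314 - 19650/(-16 + 5488)) = 1/(31314 - 19650/5472) = 1/(31314 - 19650*1/5472) = 1/(31314 - 3275/912) = 1/(28555093/912) = 912/28555093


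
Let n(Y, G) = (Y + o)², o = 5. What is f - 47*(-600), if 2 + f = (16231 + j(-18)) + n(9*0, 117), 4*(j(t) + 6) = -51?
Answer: 177741/4 ≈ 44435.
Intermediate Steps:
j(t) = -75/4 (j(t) = -6 + (¼)*(-51) = -6 - 51/4 = -75/4)
n(Y, G) = (5 + Y)² (n(Y, G) = (Y + 5)² = (5 + Y)²)
f = 64941/4 (f = -2 + ((16231 - 75/4) + (5 + 9*0)²) = -2 + (64849/4 + (5 + 0)²) = -2 + (64849/4 + 5²) = -2 + (64849/4 + 25) = -2 + 64949/4 = 64941/4 ≈ 16235.)
f - 47*(-600) = 64941/4 - 47*(-600) = 64941/4 - 1*(-28200) = 64941/4 + 28200 = 177741/4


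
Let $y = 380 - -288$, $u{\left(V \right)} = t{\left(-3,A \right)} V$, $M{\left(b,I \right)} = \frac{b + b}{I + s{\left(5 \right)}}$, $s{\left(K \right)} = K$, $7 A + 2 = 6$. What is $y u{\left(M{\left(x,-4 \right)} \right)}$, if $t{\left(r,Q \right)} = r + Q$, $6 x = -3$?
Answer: $\frac{11356}{7} \approx 1622.3$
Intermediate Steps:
$A = \frac{4}{7}$ ($A = - \frac{2}{7} + \frac{1}{7} \cdot 6 = - \frac{2}{7} + \frac{6}{7} = \frac{4}{7} \approx 0.57143$)
$x = - \frac{1}{2}$ ($x = \frac{1}{6} \left(-3\right) = - \frac{1}{2} \approx -0.5$)
$t{\left(r,Q \right)} = Q + r$
$M{\left(b,I \right)} = \frac{2 b}{5 + I}$ ($M{\left(b,I \right)} = \frac{b + b}{I + 5} = \frac{2 b}{5 + I}$)
$u{\left(V \right)} = - \frac{17 V}{7}$ ($u{\left(V \right)} = \left(\frac{4}{7} - 3\right) V = - \frac{17 V}{7}$)
$y = 668$ ($y = 380 + 288 = 668$)
$y u{\left(M{\left(x,-4 \right)} \right)} = 668 \left(- \frac{17 \cdot 2 \left(- \frac{1}{2}\right) \frac{1}{5 - 4}}{7}\right) = 668 \left(- \frac{17 \cdot 2 \left(- \frac{1}{2}\right) 1^{-1}}{7}\right) = 668 \left(- \frac{17 \cdot 2 \left(- \frac{1}{2}\right) 1}{7}\right) = 668 \left(\left(- \frac{17}{7}\right) \left(-1\right)\right) = 668 \cdot \frac{17}{7} = \frac{11356}{7}$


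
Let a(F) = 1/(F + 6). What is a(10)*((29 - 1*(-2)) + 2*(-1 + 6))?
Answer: 41/16 ≈ 2.5625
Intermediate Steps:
a(F) = 1/(6 + F)
a(10)*((29 - 1*(-2)) + 2*(-1 + 6)) = ((29 - 1*(-2)) + 2*(-1 + 6))/(6 + 10) = ((29 + 2) + 2*5)/16 = (31 + 10)/16 = (1/16)*41 = 41/16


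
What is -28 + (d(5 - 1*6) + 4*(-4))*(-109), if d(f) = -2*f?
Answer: 1498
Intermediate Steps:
-28 + (d(5 - 1*6) + 4*(-4))*(-109) = -28 + (-2*(5 - 1*6) + 4*(-4))*(-109) = -28 + (-2*(5 - 6) - 16)*(-109) = -28 + (-2*(-1) - 16)*(-109) = -28 + (2 - 16)*(-109) = -28 - 14*(-109) = -28 + 1526 = 1498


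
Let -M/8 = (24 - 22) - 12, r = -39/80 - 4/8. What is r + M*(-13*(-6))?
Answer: 499121/80 ≈ 6239.0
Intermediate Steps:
r = -79/80 (r = -39*1/80 - 4*⅛ = -39/80 - ½ = -79/80 ≈ -0.98750)
M = 80 (M = -8*((24 - 22) - 12) = -8*(2 - 12) = -8*(-10) = 80)
r + M*(-13*(-6)) = -79/80 + 80*(-13*(-6)) = -79/80 + 80*78 = -79/80 + 6240 = 499121/80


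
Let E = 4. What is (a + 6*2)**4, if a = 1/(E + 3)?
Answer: 52200625/2401 ≈ 21741.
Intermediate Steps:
a = 1/7 (a = 1/(4 + 3) = 1/7 ≈ 0.14286)
(a + 6*2)**4 = (1/7 + 6*2)**4 = (1/7 + 12)**4 = (85/7)**4 = 52200625/2401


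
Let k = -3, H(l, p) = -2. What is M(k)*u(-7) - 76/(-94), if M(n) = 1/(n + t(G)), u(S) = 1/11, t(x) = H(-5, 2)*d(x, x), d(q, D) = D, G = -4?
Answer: 2137/2585 ≈ 0.82669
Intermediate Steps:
t(x) = -2*x
u(S) = 1/11
M(n) = 1/(8 + n) (M(n) = 1/(n - 2*(-4)) = 1/(n + 8) = 1/(8 + n))
M(k)*u(-7) - 76/(-94) = (1/11)/(8 - 3) - 76/(-94) = (1/11)/5 - 76*(-1/94) = (1/5)*(1/11) + 38/47 = 1/55 + 38/47 = 2137/2585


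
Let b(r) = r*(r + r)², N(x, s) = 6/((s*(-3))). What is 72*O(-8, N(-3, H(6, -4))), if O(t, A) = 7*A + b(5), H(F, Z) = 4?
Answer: 35748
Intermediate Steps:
N(x, s) = -2/s (N(x, s) = 6/((-3*s)) = 6*(-1/(3*s)) = -2/s)
b(r) = 4*r³ (b(r) = r*(2*r)² = r*(4*r²) = 4*r³)
O(t, A) = 500 + 7*A (O(t, A) = 7*A + 4*5³ = 7*A + 4*125 = 7*A + 500 = 500 + 7*A)
72*O(-8, N(-3, H(6, -4))) = 72*(500 + 7*(-2/4)) = 72*(500 + 7*(-2*¼)) = 72*(500 + 7*(-½)) = 72*(500 - 7/2) = 72*(993/2) = 35748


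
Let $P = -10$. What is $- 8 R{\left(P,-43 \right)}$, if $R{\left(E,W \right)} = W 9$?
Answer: $3096$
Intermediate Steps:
$R{\left(E,W \right)} = 9 W$
$- 8 R{\left(P,-43 \right)} = - 8 \cdot 9 \left(-43\right) = \left(-8\right) \left(-387\right) = 3096$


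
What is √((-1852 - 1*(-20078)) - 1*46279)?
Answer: 3*I*√3117 ≈ 167.49*I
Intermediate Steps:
√((-1852 - 1*(-20078)) - 1*46279) = √((-1852 + 20078) - 46279) = √(18226 - 46279) = √(-28053) = 3*I*√3117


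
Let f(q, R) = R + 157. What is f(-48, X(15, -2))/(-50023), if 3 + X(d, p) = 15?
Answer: -169/50023 ≈ -0.0033784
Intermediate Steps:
X(d, p) = 12 (X(d, p) = -3 + 15 = 12)
f(q, R) = 157 + R
f(-48, X(15, -2))/(-50023) = (157 + 12)/(-50023) = 169*(-1/50023) = -169/50023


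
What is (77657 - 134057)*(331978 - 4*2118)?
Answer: -18245738400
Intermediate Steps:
(77657 - 134057)*(331978 - 4*2118) = -56400*(331978 - 8472) = -56400*323506 = -18245738400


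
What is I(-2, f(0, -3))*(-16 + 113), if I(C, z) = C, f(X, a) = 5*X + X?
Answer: -194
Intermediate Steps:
f(X, a) = 6*X
I(-2, f(0, -3))*(-16 + 113) = -2*(-16 + 113) = -2*97 = -194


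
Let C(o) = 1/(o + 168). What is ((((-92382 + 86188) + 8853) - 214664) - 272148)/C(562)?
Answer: -353431690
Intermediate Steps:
C(o) = 1/(168 + o)
((((-92382 + 86188) + 8853) - 214664) - 272148)/C(562) = ((((-92382 + 86188) + 8853) - 214664) - 272148)/(1/(168 + 562)) = (((-6194 + 8853) - 214664) - 272148)/(1/730) = ((2659 - 214664) - 272148)/(1/730) = (-212005 - 272148)*730 = -484153*730 = -353431690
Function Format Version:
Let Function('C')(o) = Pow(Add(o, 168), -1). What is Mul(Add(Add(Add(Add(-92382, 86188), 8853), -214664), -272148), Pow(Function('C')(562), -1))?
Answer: -353431690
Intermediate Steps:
Function('C')(o) = Pow(Add(168, o), -1)
Mul(Add(Add(Add(Add(-92382, 86188), 8853), -214664), -272148), Pow(Function('C')(562), -1)) = Mul(Add(Add(Add(Add(-92382, 86188), 8853), -214664), -272148), Pow(Pow(Add(168, 562), -1), -1)) = Mul(Add(Add(Add(-6194, 8853), -214664), -272148), Pow(Pow(730, -1), -1)) = Mul(Add(Add(2659, -214664), -272148), Pow(Rational(1, 730), -1)) = Mul(Add(-212005, -272148), 730) = Mul(-484153, 730) = -353431690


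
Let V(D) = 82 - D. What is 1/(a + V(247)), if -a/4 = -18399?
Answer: 1/73431 ≈ 1.3618e-5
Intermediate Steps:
a = 73596 (a = -4*(-18399) = 73596)
1/(a + V(247)) = 1/(73596 + (82 - 1*247)) = 1/(73596 + (82 - 247)) = 1/(73596 - 165) = 1/73431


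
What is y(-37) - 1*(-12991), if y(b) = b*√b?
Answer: 12991 - 37*I*√37 ≈ 12991.0 - 225.06*I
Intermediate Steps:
y(b) = b^(3/2)
y(-37) - 1*(-12991) = (-37)^(3/2) - 1*(-12991) = -37*I*√37 + 12991 = 12991 - 37*I*√37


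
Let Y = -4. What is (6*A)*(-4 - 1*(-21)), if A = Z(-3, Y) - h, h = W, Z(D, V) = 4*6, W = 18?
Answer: 612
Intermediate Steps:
Z(D, V) = 24
h = 18
A = 6 (A = 24 - 1*18 = 24 - 18 = 6)
(6*A)*(-4 - 1*(-21)) = (6*6)*(-4 - 1*(-21)) = 36*(-4 + 21) = 36*17 = 612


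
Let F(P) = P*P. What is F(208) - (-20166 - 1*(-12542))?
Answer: 50888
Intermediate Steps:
F(P) = P²
F(208) - (-20166 - 1*(-12542)) = 208² - (-20166 - 1*(-12542)) = 43264 - (-20166 + 12542) = 43264 - 1*(-7624) = 43264 + 7624 = 50888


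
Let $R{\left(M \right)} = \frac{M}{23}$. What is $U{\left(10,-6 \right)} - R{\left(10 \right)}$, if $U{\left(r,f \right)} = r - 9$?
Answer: $\frac{13}{23} \approx 0.56522$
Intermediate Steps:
$R{\left(M \right)} = \frac{M}{23}$ ($R{\left(M \right)} = M \frac{1}{23} = \frac{M}{23}$)
$U{\left(r,f \right)} = -9 + r$ ($U{\left(r,f \right)} = r - 9 = -9 + r$)
$U{\left(10,-6 \right)} - R{\left(10 \right)} = \left(-9 + 10\right) - \frac{1}{23} \cdot 10 = 1 - \frac{10}{23} = \frac{13}{23}$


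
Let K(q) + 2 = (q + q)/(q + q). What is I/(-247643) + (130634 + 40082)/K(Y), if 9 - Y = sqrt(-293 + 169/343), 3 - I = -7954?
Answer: -42276630345/247643 ≈ -1.7072e+5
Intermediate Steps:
I = 7957 (I = 3 - 1*(-7954) = 3 + 7954 = 7957)
Y = 9 - I*sqrt(702310)/49 (Y = 9 - sqrt(-293 + 169/343) = 9 - sqrt(-100330/343) = 9 - I*sqrt(702310)/49 ≈ 9.0 - 17.103*I)
K(q) = -1 (K(q) = -2 + (q + q)/(q + q) = -2 + (2*q)/((2*q)) = -2 + (2*q)*(1/(2*q)) = -2 + 1 = -1)
I/(-247643) + (130634 + 40082)/K(Y) = 7957/(-247643) + (130634 + 40082)/(-1) = 7957*(-1/247643) + 170716*(-1) = -7957/247643 - 170716 = -42276630345/247643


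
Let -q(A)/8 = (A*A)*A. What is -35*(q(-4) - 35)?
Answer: -16695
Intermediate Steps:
q(A) = -8*A³ (q(A) = -8*A*A*A = -8*A²*A = -8*A³)
-35*(q(-4) - 35) = -35*(-8*(-4)³ - 35) = -35*(-8*(-64) - 35) = -35*(512 - 35) = -35*477 = -16695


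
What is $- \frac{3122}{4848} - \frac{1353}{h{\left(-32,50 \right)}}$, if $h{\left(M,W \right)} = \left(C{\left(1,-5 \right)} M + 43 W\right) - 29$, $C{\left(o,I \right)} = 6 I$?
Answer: $- \frac{2696371}{2489448} \approx -1.0831$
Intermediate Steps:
$h{\left(M,W \right)} = -29 - 30 M + 43 W$ ($h{\left(M,W \right)} = \left(6 \left(-5\right) M + 43 W\right) - 29 = \left(- 30 M + 43 W\right) - 29 = -29 - 30 M + 43 W$)
$- \frac{3122}{4848} - \frac{1353}{h{\left(-32,50 \right)}} = - \frac{3122}{4848} - \frac{1353}{-29 - -960 + 43 \cdot 50} = \left(-3122\right) \frac{1}{4848} - \frac{1353}{-29 + 960 + 2150} = - \frac{1561}{2424} - \frac{1353}{3081} = - \frac{1561}{2424} - \frac{451}{1027} = - \frac{2696371}{2489448}$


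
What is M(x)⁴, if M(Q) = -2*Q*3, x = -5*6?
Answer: 1049760000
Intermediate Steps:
x = -30
M(Q) = -6*Q
M(x)⁴ = (-6*(-30))⁴ = 180⁴ = 1049760000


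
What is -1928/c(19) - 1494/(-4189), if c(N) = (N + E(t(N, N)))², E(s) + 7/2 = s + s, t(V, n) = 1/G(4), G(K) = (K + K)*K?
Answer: -1974926858/259722189 ≈ -7.6040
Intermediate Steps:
G(K) = 2*K² (G(K) = (2*K)*K = 2*K²)
t(V, n) = 1/32 (t(V, n) = 1/(2*4²) = 1/(2*16) = 1/32)
E(s) = -7/2 + 2*s (E(s) = -7/2 + (s + s) = -7/2 + 2*s)
c(N) = (-55/16 + N)² (c(N) = (N + (-7/2 + 2*(1/32)))² = (N + (-7/2 + 1/16))² = (N - 55/16)² = (-55/16 + N)²)
-1928/c(19) - 1494/(-4189) = -1928*256/(-55 + 16*19)² - 1494/(-4189) = -1928*256/(-55 + 304)² - 1494*(-1/4189) = -1928/((1/256)*249²) + 1494/4189 = -1928/((1/256)*62001) + 1494/4189 = -1928/62001/256 + 1494/4189 = -1928*256/62001 + 1494/4189 = -493568/62001 + 1494/4189 = -1974926858/259722189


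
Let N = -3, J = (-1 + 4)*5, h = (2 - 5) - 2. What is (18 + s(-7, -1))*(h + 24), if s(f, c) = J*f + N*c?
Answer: -1596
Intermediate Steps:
h = -5 (h = -3 - 2 = -5)
J = 15 (J = 3*5 = 15)
s(f, c) = -3*c + 15*f (s(f, c) = 15*f - 3*c = -3*c + 15*f)
(18 + s(-7, -1))*(h + 24) = (18 + (-3*(-1) + 15*(-7)))*(-5 + 24) = (18 + (3 - 105))*19 = (18 - 102)*19 = -84*19 = -1596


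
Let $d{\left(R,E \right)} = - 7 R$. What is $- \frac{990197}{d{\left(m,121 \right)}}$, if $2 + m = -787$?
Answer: $- \frac{990197}{5523} \approx -179.29$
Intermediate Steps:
$m = -789$ ($m = -2 - 787 = -789$)
$- \frac{990197}{d{\left(m,121 \right)}} = - \frac{990197}{\left(-7\right) \left(-789\right)} = - \frac{990197}{5523}$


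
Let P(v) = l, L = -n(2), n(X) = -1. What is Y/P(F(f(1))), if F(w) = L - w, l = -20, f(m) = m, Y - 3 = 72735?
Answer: -36369/10 ≈ -3636.9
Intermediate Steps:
Y = 72738 (Y = 3 + 72735 = 72738)
L = 1 (L = -1*(-1) = 1)
F(w) = 1 - w
P(v) = -20
Y/P(F(f(1))) = 72738/(-20) = 72738*(-1/20) = -36369/10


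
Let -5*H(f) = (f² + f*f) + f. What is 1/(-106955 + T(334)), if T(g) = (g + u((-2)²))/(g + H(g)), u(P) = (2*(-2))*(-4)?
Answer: -110888/11860026915 ≈ -9.3497e-6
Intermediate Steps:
u(P) = 16 (u(P) = -4*(-4) = 16)
H(f) = -2*f²/5 - f/5 (H(f) = -((f² + f*f) + f)/5 = -((f² + f²) + f)/5 = -(2*f² + f)/5 = -(f + 2*f²)/5 = -2*f²/5 - f/5)
T(g) = (16 + g)/(g - g*(1 + 2*g)/5) (T(g) = (g + 16)/(g - g*(1 + 2*g)/5) = (16 + g)/(g - g*(1 + 2*g)/5))
1/(-106955 + T(334)) = 1/(-106955 + (5/2)*(-16 - 1*334)/(334*(-2 + 334))) = 1/(-106955 + (5/2)*(1/334)*(-16 - 334)/332) = 1/(-106955 + (5/2)*(1/334)*(1/332)*(-350)) = 1/(-106955 - 875/110888) = 1/(-11860026915/110888) = -110888/11860026915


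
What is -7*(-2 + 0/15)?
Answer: 14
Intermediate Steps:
-7*(-2 + 0/15) = -7*(-2 + 0*(1/15)) = -7*(-2 + 0) = -7*(-2) = 14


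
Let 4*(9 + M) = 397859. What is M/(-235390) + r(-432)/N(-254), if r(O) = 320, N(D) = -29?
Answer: -312836067/27305240 ≈ -11.457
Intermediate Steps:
M = 397823/4 (M = -9 + (1/4)*397859 = -9 + 397859/4 = 397823/4 ≈ 99456.)
M/(-235390) + r(-432)/N(-254) = (397823/4)/(-235390) + 320/(-29) = (397823/4)*(-1/235390) + 320*(-1/29) = -397823/941560 - 320/29 = -312836067/27305240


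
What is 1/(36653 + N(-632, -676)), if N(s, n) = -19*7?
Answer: 1/36520 ≈ 2.7382e-5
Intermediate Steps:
N(s, n) = -133
1/(36653 + N(-632, -676)) = 1/(36653 - 133) = 1/36520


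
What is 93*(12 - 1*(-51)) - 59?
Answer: 5800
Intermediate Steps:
93*(12 - 1*(-51)) - 59 = 93*(12 + 51) - 59 = 93*63 - 59 = 5859 - 59 = 5800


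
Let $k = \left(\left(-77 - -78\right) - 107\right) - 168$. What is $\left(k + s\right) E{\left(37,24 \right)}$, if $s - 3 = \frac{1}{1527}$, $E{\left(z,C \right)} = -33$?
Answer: $\frac{4551976}{509} \approx 8943.0$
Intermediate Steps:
$k = -274$ ($k = \left(\left(-77 + 78\right) - 107\right) - 168 = \left(1 - 107\right) - 168 = -106 - 168 = -274$)
$s = \frac{4582}{1527}$ ($s = 3 + \frac{1}{1527} = \frac{4582}{1527} \approx 3.0007$)
$\left(k + s\right) E{\left(37,24 \right)} = \left(-274 + \frac{4582}{1527}\right) \left(-33\right) = \left(- \frac{413816}{1527}\right) \left(-33\right) = \frac{4551976}{509}$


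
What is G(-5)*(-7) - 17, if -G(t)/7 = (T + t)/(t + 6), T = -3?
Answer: -409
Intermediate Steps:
G(t) = -7*(-3 + t)/(6 + t) (G(t) = -7*(-3 + t)/(t + 6) = -7*(-3 + t)/(6 + t))
G(-5)*(-7) - 17 = (7*(3 - 1*(-5))/(6 - 5))*(-7) - 17 = (7*(3 + 5)/1)*(-7) - 17 = (7*1*8)*(-7) - 17 = 56*(-7) - 17 = -392 - 17 = -409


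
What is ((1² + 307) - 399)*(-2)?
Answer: 182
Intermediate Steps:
((1² + 307) - 399)*(-2) = ((1 + 307) - 399)*(-2) = (308 - 399)*(-2) = -91*(-2) = 182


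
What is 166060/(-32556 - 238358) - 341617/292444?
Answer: -70556039289/39613586908 ≈ -1.7811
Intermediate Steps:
166060/(-32556 - 238358) - 341617/292444 = 166060/(-270914) - 341617*1/292444 = 166060*(-1/270914) - 341617/292444 = -83030/135457 - 341617/292444 = -70556039289/39613586908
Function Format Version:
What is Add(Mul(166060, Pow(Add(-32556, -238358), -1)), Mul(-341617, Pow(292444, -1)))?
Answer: Rational(-70556039289, 39613586908) ≈ -1.7811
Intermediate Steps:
Add(Mul(166060, Pow(Add(-32556, -238358), -1)), Mul(-341617, Pow(292444, -1))) = Add(Mul(166060, Pow(-270914, -1)), Mul(-341617, Rational(1, 292444))) = Add(Mul(166060, Rational(-1, 270914)), Rational(-341617, 292444)) = Add(Rational(-83030, 135457), Rational(-341617, 292444)) = Rational(-70556039289, 39613586908)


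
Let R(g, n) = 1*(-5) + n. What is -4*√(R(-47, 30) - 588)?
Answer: -4*I*√563 ≈ -94.911*I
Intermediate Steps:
R(g, n) = -5 + n
-4*√(R(-47, 30) - 588) = -4*√((-5 + 30) - 588) = -4*√(25 - 588) = -4*I*√563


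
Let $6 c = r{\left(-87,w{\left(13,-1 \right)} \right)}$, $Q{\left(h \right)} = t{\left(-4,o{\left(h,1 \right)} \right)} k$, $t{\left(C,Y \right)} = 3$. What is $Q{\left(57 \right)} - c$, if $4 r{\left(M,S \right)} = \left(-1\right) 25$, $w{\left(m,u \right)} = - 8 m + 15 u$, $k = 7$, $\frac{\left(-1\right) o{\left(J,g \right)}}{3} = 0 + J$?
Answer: $\frac{529}{24} \approx 22.042$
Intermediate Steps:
$o{\left(J,g \right)} = - 3 J$ ($o{\left(J,g \right)} = - 3 \left(0 + J\right) = - 3 J$)
$Q{\left(h \right)} = 21$ ($Q{\left(h \right)} = 3 \cdot 7 = 21$)
$r{\left(M,S \right)} = - \frac{25}{4}$ ($r{\left(M,S \right)} = \frac{\left(-1\right) 25}{4} = \frac{1}{4} \left(-25\right) = - \frac{25}{4}$)
$c = - \frac{25}{24}$ ($c = \frac{1}{6} \left(- \frac{25}{4}\right) = - \frac{25}{24} \approx -1.0417$)
$Q{\left(57 \right)} - c = 21 - - \frac{25}{24} = 21 + \frac{25}{24} = \frac{529}{24}$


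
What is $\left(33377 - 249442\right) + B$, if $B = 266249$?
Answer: $50184$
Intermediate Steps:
$\left(33377 - 249442\right) + B = \left(33377 - 249442\right) + 266249 = -216065 + 266249 = 50184$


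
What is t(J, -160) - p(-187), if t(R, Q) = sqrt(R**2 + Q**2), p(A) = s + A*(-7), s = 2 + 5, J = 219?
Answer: -1316 + sqrt(73561) ≈ -1044.8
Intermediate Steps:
s = 7
p(A) = 7 - 7*A (p(A) = 7 + A*(-7) = 7 - 7*A)
t(R, Q) = sqrt(Q**2 + R**2)
t(J, -160) - p(-187) = sqrt((-160)**2 + 219**2) - (7 - 7*(-187)) = sqrt(25600 + 47961) - (7 + 1309) = sqrt(73561) - 1*1316 = sqrt(73561) - 1316 = -1316 + sqrt(73561)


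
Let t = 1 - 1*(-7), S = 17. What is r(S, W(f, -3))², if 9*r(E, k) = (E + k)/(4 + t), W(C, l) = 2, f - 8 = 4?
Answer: 361/11664 ≈ 0.030950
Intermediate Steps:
f = 12 (f = 8 + 4 = 12)
t = 8 (t = 1 + 7 = 8)
r(E, k) = E/108 + k/108 (r(E, k) = ((E + k)/(4 + 8))/9 = ((E + k)/12)/9 = ((E + k)*(1/12))/9 = (E/12 + k/12)/9 = E/108 + k/108)
r(S, W(f, -3))² = ((1/108)*17 + (1/108)*2)² = (17/108 + 1/54)² = (19/108)² = 361/11664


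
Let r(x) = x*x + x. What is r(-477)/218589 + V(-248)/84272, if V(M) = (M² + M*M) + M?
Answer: 273619713/109648406 ≈ 2.4954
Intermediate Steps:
V(M) = M + 2*M² (V(M) = (M² + M²) + M = 2*M² + M = M + 2*M²)
r(x) = x + x² (r(x) = x² + x = x + x²)
r(-477)/218589 + V(-248)/84272 = -477*(1 - 477)/218589 - 248*(1 + 2*(-248))/84272 = -477*(-476)*(1/218589) - 248*(1 - 496)*(1/84272) = 227052*(1/218589) - 248*(-495)*(1/84272) = 10812/10409 + 122760*(1/84272) = 10812/10409 + 15345/10534 = 273619713/109648406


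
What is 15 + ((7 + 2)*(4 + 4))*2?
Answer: 159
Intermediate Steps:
15 + ((7 + 2)*(4 + 4))*2 = 15 + (9*8)*2 = 15 + 72*2 = 15 + 144 = 159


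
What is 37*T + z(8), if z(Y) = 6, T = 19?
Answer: 709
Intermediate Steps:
37*T + z(8) = 37*19 + 6 = 703 + 6 = 709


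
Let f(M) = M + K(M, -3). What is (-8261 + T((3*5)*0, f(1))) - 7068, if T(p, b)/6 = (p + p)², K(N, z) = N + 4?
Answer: -15329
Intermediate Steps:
K(N, z) = 4 + N
f(M) = 4 + 2*M (f(M) = M + (4 + M) = 4 + 2*M)
T(p, b) = 24*p² (T(p, b) = 6*(p + p)² = 6*(2*p)² = 6*(4*p²) = 24*p²)
(-8261 + T((3*5)*0, f(1))) - 7068 = (-8261 + 24*((3*5)*0)²) - 7068 = (-8261 + 24*(15*0)²) - 7068 = (-8261 + 24*0²) - 7068 = (-8261 + 24*0) - 7068 = (-8261 + 0) - 7068 = -8261 - 7068 = -15329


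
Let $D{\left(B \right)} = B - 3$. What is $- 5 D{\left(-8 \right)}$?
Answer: $55$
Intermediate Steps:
$D{\left(B \right)} = -3 + B$ ($D{\left(B \right)} = B - 3 = -3 + B$)
$- 5 D{\left(-8 \right)} = - 5 \left(-3 - 8\right) = \left(-5\right) \left(-11\right) = 55$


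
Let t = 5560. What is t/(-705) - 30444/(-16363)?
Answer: -13903052/2307183 ≈ -6.0260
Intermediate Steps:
t/(-705) - 30444/(-16363) = 5560/(-705) - 30444/(-16363) = 5560*(-1/705) - 30444*(-1/16363) = -1112/141 + 30444/16363 = -13903052/2307183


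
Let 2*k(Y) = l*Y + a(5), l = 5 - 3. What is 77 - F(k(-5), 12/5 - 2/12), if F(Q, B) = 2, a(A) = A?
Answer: 75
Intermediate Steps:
l = 2
k(Y) = 5/2 + Y (k(Y) = (2*Y + 5)/2 = (5 + 2*Y)/2 = 5/2 + Y)
77 - F(k(-5), 12/5 - 2/12) = 77 - 1*2 = 77 - 2 = 75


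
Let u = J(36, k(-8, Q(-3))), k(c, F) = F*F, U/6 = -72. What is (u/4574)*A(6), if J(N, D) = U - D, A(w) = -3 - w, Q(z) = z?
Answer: 3969/4574 ≈ 0.86773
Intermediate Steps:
U = -432 (U = 6*(-72) = -432)
k(c, F) = F²
J(N, D) = -432 - D
u = -441 (u = -432 - 1*(-3)² = -432 - 1*9 = -432 - 9 = -441)
(u/4574)*A(6) = (-441/4574)*(-3 - 1*6) = (-441*1/4574)*(-3 - 6) = -441/4574*(-9) = 3969/4574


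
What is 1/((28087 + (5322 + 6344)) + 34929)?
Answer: 1/74682 ≈ 1.3390e-5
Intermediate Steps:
1/((28087 + (5322 + 6344)) + 34929) = 1/((28087 + 11666) + 34929) = 1/(39753 + 34929) = 1/74682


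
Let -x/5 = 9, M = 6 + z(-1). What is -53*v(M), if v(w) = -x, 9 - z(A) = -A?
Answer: -2385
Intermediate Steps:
z(A) = 9 + A (z(A) = 9 - (-1)*A = 9 + A)
M = 14 (M = 6 + (9 - 1) = 6 + 8 = 14)
x = -45 (x = -5*9 = -45)
v(w) = 45 (v(w) = -1*(-45) = 45)
-53*v(M) = -53*45 = -2385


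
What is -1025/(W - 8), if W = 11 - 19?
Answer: 1025/16 ≈ 64.063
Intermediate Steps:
W = -8
-1025/(W - 8) = -1025/(-8 - 8) = -1025/(-16) = -1/16*(-1025) = 1025/16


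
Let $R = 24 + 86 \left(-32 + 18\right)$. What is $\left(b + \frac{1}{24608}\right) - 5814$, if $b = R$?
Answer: $- \frac{172108351}{24608} \approx -6994.0$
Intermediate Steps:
$R = -1180$ ($R = 24 + 86 \left(-14\right) = 24 - 1204 = -1180$)
$b = -1180$
$\left(b + \frac{1}{24608}\right) - 5814 = \left(-1180 + \frac{1}{24608}\right) - 5814 = - \frac{29037439}{24608} - 5814 = - \frac{172108351}{24608}$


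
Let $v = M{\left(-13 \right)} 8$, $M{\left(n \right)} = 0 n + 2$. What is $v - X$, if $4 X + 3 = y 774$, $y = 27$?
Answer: $- \frac{20831}{4} \approx -5207.8$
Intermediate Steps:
$M{\left(n \right)} = 2$ ($M{\left(n \right)} = 0 + 2 = 2$)
$X = \frac{20895}{4}$ ($X = - \frac{3}{4} + \frac{27 \cdot 774}{4} = - \frac{3}{4} + \frac{1}{4} \cdot 20898 = - \frac{3}{4} + \frac{10449}{2} = \frac{20895}{4} \approx 5223.8$)
$v = 16$ ($v = 2 \cdot 8 = 16$)
$v - X = 16 - \frac{20895}{4} = - \frac{20831}{4}$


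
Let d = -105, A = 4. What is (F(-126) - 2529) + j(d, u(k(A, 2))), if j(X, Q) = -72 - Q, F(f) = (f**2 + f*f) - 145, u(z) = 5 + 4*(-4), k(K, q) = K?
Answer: 29017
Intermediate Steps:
u(z) = -11 (u(z) = 5 - 16 = -11)
F(f) = -145 + 2*f**2 (F(f) = (f**2 + f**2) - 145 = 2*f**2 - 145 = -145 + 2*f**2)
(F(-126) - 2529) + j(d, u(k(A, 2))) = ((-145 + 2*(-126)**2) - 2529) + (-72 - 1*(-11)) = ((-145 + 2*15876) - 2529) + (-72 + 11) = ((-145 + 31752) - 2529) - 61 = (31607 - 2529) - 61 = 29078 - 61 = 29017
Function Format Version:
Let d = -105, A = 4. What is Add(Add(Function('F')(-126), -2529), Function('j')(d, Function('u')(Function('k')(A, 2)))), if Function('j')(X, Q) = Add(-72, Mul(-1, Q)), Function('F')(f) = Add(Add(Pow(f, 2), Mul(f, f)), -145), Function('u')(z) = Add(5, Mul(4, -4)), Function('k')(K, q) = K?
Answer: 29017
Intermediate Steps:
Function('u')(z) = -11 (Function('u')(z) = Add(5, -16) = -11)
Function('F')(f) = Add(-145, Mul(2, Pow(f, 2))) (Function('F')(f) = Add(Add(Pow(f, 2), Pow(f, 2)), -145) = Add(Mul(2, Pow(f, 2)), -145) = Add(-145, Mul(2, Pow(f, 2))))
Add(Add(Function('F')(-126), -2529), Function('j')(d, Function('u')(Function('k')(A, 2)))) = Add(Add(Add(-145, Mul(2, Pow(-126, 2))), -2529), Add(-72, Mul(-1, -11))) = Add(Add(Add(-145, Mul(2, 15876)), -2529), Add(-72, 11)) = Add(Add(Add(-145, 31752), -2529), -61) = Add(Add(31607, -2529), -61) = Add(29078, -61) = 29017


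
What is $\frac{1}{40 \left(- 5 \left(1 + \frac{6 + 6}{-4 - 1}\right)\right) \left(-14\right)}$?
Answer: $- \frac{1}{3920} \approx -0.0002551$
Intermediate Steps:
$\frac{1}{40 \left(- 5 \left(1 + \frac{6 + 6}{-4 - 1}\right)\right) \left(-14\right)} = \frac{1}{40 \left(- 5 \left(1 + \frac{12}{-5}\right)\right) \left(-14\right)} = \frac{1}{40 \left(- 5 \left(1 + 12 \left(- \frac{1}{5}\right)\right)\right) \left(-14\right)} = \frac{1}{40 \left(- 5 \left(1 - \frac{12}{5}\right)\right) \left(-14\right)} = \frac{1}{40 \left(\left(-5\right) \left(- \frac{7}{5}\right)\right) \left(-14\right)} = \frac{1}{40 \cdot 7 \left(-14\right)} = \frac{1}{280 \left(-14\right)} = \frac{1}{-3920} = - \frac{1}{3920}$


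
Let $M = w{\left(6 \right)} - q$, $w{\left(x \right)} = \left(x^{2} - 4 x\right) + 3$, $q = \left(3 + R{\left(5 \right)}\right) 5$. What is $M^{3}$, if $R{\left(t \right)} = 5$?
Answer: $-15625$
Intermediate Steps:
$q = 40$ ($q = \left(3 + 5\right) 5 = 8 \cdot 5 = 40$)
$w{\left(x \right)} = 3 + x^{2} - 4 x$
$M = -25$ ($M = \left(3 + 6^{2} - 24\right) - 40 = \left(3 + 36 - 24\right) - 40 = 15 - 40 = -25$)
$M^{3} = \left(-25\right)^{3} = -15625$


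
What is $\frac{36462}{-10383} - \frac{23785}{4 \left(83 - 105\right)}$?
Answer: $\frac{81250333}{304568} \approx 266.77$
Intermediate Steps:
$\frac{36462}{-10383} - \frac{23785}{4 \left(83 - 105\right)} = 36462 \left(- \frac{1}{10383}\right) - \frac{23785}{4 \left(-22\right)} = - \frac{12154}{3461} - \frac{23785}{-88} = - \frac{12154}{3461} - - \frac{23785}{88} = - \frac{12154}{3461} + \frac{23785}{88} = \frac{81250333}{304568}$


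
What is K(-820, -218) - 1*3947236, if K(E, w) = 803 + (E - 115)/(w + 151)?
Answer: -264410076/67 ≈ -3.9464e+6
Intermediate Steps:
K(E, w) = 803 + (-115 + E)/(151 + w)
K(-820, -218) - 1*3947236 = (121138 - 820 + 803*(-218))/(151 - 218) - 1*3947236 = (121138 - 820 - 175054)/(-67) - 3947236 = -1/67*(-54736) - 3947236 = 54736/67 - 3947236 = -264410076/67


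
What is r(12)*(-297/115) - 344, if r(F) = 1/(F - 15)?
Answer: -39461/115 ≈ -343.14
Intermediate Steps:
r(F) = 1/(-15 + F)
r(12)*(-297/115) - 344 = (-297/115)/(-15 + 12) - 344 = (-297*1/115)/(-3) - 344 = -⅓*(-297/115) - 344 = 99/115 - 344 = -39461/115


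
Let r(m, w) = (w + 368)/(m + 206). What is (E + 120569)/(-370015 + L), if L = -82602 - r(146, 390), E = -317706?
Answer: 34696112/79660971 ≈ 0.43555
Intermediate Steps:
r(m, w) = (368 + w)/(206 + m)
L = -14538331/176 (L = -82602 - (368 + 390)/(206 + 146) = -82602 - 758/352 = -82602 - 1*379/176 = -82602 - 379/176 = -14538331/176 ≈ -82604.)
(E + 120569)/(-370015 + L) = (-317706 + 120569)/(-370015 - 14538331/176) = -197137/(-79660971/176) = -197137*(-176/79660971) = 34696112/79660971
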